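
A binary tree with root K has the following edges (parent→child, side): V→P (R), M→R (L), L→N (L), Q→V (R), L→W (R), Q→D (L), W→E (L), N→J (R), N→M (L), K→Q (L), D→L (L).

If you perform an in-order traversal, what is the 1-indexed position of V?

In-order visits the left subtree, then the node, then the right subtree.
At K: go left to Q.
  At Q: go left to D.
    At D: go left to L.
      At L: go left to N.
        At N: go left to M.
          At M: go left to R.
            R is a leaf — visit R.
          Visit M.
          At M: no right child.
        Visit N.
        At N: go right to J.
          J is a leaf — visit J.
      Visit L.
      At L: go right to W.
        At W: go left to E.
          E is a leaf — visit E.
        Visit W.
        At W: no right child.
    Visit D.
    At D: no right child.
  Visit Q.
  At Q: go right to V.
    At V: no left child.
    Visit V.
    At V: go right to P.
      P is a leaf — visit P.
Visit K.
At K: no right child.
Full in-order sequence: R, M, N, J, L, E, W, D, Q, V, P, K.

10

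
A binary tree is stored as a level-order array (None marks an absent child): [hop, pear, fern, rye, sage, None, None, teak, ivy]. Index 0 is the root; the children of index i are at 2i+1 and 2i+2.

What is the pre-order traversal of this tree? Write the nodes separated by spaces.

hop pear rye teak ivy sage fern

Pre-order visits the node, then its left subtree, then its right subtree.
Visit hop.
At hop: go left to pear.
  Visit pear.
  At pear: go left to rye.
    Visit rye.
    At rye: go left to teak.
      teak is a leaf — visit teak.
    At rye: go right to ivy.
      ivy is a leaf — visit ivy.
  At pear: go right to sage.
    sage is a leaf — visit sage.
At hop: go right to fern.
  fern is a leaf — visit fern.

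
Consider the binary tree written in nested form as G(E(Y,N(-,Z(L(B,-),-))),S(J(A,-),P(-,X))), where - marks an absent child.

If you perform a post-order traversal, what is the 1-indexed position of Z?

Post-order visits the left subtree, then the right subtree, then the node.
At G: go left to E.
  At E: go left to Y.
    Y is a leaf — visit Y.
  At E: go right to N.
    At N: no left child.
    At N: go right to Z.
      At Z: go left to L.
        At L: go left to B.
          B is a leaf — visit B.
        At L: no right child.
        Visit L.
      At Z: no right child.
      Visit Z.
    Visit N.
  Visit E.
At G: go right to S.
  At S: go left to J.
    At J: go left to A.
      A is a leaf — visit A.
    At J: no right child.
    Visit J.
  At S: go right to P.
    At P: no left child.
    At P: go right to X.
      X is a leaf — visit X.
    Visit P.
  Visit S.
Visit G.
Full post-order sequence: Y, B, L, Z, N, E, A, J, X, P, S, G.

4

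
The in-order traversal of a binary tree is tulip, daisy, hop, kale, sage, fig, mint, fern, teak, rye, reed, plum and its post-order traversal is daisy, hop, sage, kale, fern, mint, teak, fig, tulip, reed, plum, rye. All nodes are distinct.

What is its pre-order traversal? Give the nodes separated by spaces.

rye tulip fig kale hop daisy sage teak mint fern plum reed

The last element of post-order is the root; it splits in-order into left and right subtrees.
Root rye: left subtree has 9 nodes {tulip, daisy, hop, kale, sage, fig, mint, fern, teak}, right has 2 {reed, plum}.
  Root tulip: left subtree has 0 nodes { }, right has 8 {daisy, hop, kale, sage, fig, mint, fern, teak}.
    Root fig: left subtree has 4 nodes {daisy, hop, kale, sage}, right has 3 {mint, fern, teak}.
      Root kale: left subtree has 2 nodes {daisy, hop}, right has 1 {sage}.
        Root hop: left subtree has 1 node {daisy}, right has 0 { }.
      Root teak: left subtree has 2 nodes {mint, fern}, right has 0 { }.
        Root mint: left subtree has 0 nodes { }, right has 1 {fern}.
  Root plum: left subtree has 1 node {reed}, right has 0 { }.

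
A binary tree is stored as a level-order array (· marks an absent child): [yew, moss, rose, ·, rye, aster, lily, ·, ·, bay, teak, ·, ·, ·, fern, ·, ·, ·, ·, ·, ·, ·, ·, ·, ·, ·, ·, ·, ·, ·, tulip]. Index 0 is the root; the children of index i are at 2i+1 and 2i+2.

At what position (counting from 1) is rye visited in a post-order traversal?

3

Post-order visits the left subtree, then the right subtree, then the node.
At yew: go left to moss.
  At moss: no left child.
  At moss: go right to rye.
    At rye: go left to bay.
      bay is a leaf — visit bay.
    At rye: go right to teak.
      teak is a leaf — visit teak.
    Visit rye.
  Visit moss.
At yew: go right to rose.
  At rose: go left to aster.
    aster is a leaf — visit aster.
  At rose: go right to lily.
    At lily: no left child.
    At lily: go right to fern.
      At fern: no left child.
      At fern: go right to tulip.
        tulip is a leaf — visit tulip.
      Visit fern.
    Visit lily.
  Visit rose.
Visit yew.
Full post-order sequence: bay, teak, rye, moss, aster, tulip, fern, lily, rose, yew.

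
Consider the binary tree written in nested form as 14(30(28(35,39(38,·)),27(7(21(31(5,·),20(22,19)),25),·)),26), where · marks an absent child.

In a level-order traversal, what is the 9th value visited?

Level-order visits nodes level by level from the root, left to right within each level.
Level 0: 14
Level 1: 30, 26
Level 2: 28, 27
Level 3: 35, 39, 7
Level 4: 38, 21, 25
Level 5: 31, 20
Level 6: 5, 22, 19
Full level-order sequence: 14, 30, 26, 28, 27, 35, 39, 7, 38, 21, 25, 31, 20, 5, 22, 19.

38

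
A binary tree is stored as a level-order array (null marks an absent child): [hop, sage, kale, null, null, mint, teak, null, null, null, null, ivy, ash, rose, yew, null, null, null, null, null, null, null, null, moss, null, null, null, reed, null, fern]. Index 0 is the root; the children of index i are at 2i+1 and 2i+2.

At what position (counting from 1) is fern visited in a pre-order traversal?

12

Pre-order visits the node, then its left subtree, then its right subtree.
Visit hop.
At hop: go left to sage.
  sage is a leaf — visit sage.
At hop: go right to kale.
  Visit kale.
  At kale: go left to mint.
    Visit mint.
    At mint: go left to ivy.
      Visit ivy.
      At ivy: go left to moss.
        moss is a leaf — visit moss.
      At ivy: no right child.
    At mint: go right to ash.
      ash is a leaf — visit ash.
  At kale: go right to teak.
    Visit teak.
    At teak: go left to rose.
      Visit rose.
      At rose: go left to reed.
        reed is a leaf — visit reed.
      At rose: no right child.
    At teak: go right to yew.
      Visit yew.
      At yew: go left to fern.
        fern is a leaf — visit fern.
      At yew: no right child.
Full pre-order sequence: hop, sage, kale, mint, ivy, moss, ash, teak, rose, reed, yew, fern.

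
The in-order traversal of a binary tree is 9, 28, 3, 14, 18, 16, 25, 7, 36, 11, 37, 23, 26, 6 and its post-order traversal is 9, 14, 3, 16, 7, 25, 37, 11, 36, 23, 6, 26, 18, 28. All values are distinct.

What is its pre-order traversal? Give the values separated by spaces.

The last element of post-order is the root; it splits in-order into left and right subtrees.
Root 28: left subtree has 1 node {9}, right has 12 {3, 14, 18, 16, 25, 7, 36, 11, 37, 23, 26, 6}.
  Root 18: left subtree has 2 nodes {3, 14}, right has 9 {16, 25, 7, 36, 11, 37, 23, 26, 6}.
    Root 3: left subtree has 0 nodes { }, right has 1 {14}.
    Root 26: left subtree has 7 nodes {16, 25, 7, 36, 11, 37, 23}, right has 1 {6}.
      Root 23: left subtree has 6 nodes {16, 25, 7, 36, 11, 37}, right has 0 { }.
        Root 36: left subtree has 3 nodes {16, 25, 7}, right has 2 {11, 37}.
          Root 25: left subtree has 1 node {16}, right has 1 {7}.
          Root 11: left subtree has 0 nodes { }, right has 1 {37}.

28 9 18 3 14 26 23 36 25 16 7 11 37 6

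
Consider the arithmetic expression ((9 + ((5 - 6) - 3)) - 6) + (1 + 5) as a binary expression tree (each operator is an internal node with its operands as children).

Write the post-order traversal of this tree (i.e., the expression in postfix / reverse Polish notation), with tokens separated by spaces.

Post-order on an expression tree gives postfix notation: for each operator, emit left operand, right operand, then the operator.

9 5 6 - 3 - + 6 - 1 5 + +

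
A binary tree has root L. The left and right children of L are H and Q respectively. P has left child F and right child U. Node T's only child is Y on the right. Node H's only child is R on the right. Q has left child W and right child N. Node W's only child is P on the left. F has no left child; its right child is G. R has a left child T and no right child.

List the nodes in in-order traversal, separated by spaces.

In-order visits the left subtree, then the node, then the right subtree.
At L: go left to H.
  At H: no left child.
  Visit H.
  At H: go right to R.
    At R: go left to T.
      At T: no left child.
      Visit T.
      At T: go right to Y.
        Y is a leaf — visit Y.
    Visit R.
    At R: no right child.
Visit L.
At L: go right to Q.
  At Q: go left to W.
    At W: go left to P.
      At P: go left to F.
        At F: no left child.
        Visit F.
        At F: go right to G.
          G is a leaf — visit G.
      Visit P.
      At P: go right to U.
        U is a leaf — visit U.
    Visit W.
    At W: no right child.
  Visit Q.
  At Q: go right to N.
    N is a leaf — visit N.

H T Y R L F G P U W Q N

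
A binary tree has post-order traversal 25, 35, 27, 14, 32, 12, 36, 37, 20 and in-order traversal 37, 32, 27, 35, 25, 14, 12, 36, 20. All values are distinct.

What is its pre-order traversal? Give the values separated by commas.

20, 37, 36, 12, 32, 14, 27, 35, 25

The last element of post-order is the root; it splits in-order into left and right subtrees.
Root 20: left subtree has 8 nodes {37, 32, 27, 35, 25, 14, 12, 36}, right has 0 { }.
  Root 37: left subtree has 0 nodes { }, right has 7 {32, 27, 35, 25, 14, 12, 36}.
    Root 36: left subtree has 6 nodes {32, 27, 35, 25, 14, 12}, right has 0 { }.
      Root 12: left subtree has 5 nodes {32, 27, 35, 25, 14}, right has 0 { }.
        Root 32: left subtree has 0 nodes { }, right has 4 {27, 35, 25, 14}.
          Root 14: left subtree has 3 nodes {27, 35, 25}, right has 0 { }.
            Root 27: left subtree has 0 nodes { }, right has 2 {35, 25}.
              Root 35: left subtree has 0 nodes { }, right has 1 {25}.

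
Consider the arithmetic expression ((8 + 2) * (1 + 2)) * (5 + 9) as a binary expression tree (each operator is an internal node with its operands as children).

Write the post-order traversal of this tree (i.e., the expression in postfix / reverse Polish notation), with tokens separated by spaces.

Post-order on an expression tree gives postfix notation: for each operator, emit left operand, right operand, then the operator.

8 2 + 1 2 + * 5 9 + *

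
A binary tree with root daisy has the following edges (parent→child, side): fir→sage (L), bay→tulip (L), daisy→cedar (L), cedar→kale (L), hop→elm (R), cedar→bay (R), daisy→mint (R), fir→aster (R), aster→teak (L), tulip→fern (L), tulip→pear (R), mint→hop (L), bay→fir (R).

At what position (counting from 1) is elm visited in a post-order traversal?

Post-order visits the left subtree, then the right subtree, then the node.
At daisy: go left to cedar.
  At cedar: go left to kale.
    kale is a leaf — visit kale.
  At cedar: go right to bay.
    At bay: go left to tulip.
      At tulip: go left to fern.
        fern is a leaf — visit fern.
      At tulip: go right to pear.
        pear is a leaf — visit pear.
      Visit tulip.
    At bay: go right to fir.
      At fir: go left to sage.
        sage is a leaf — visit sage.
      At fir: go right to aster.
        At aster: go left to teak.
          teak is a leaf — visit teak.
        At aster: no right child.
        Visit aster.
      Visit fir.
    Visit bay.
  Visit cedar.
At daisy: go right to mint.
  At mint: go left to hop.
    At hop: no left child.
    At hop: go right to elm.
      elm is a leaf — visit elm.
    Visit hop.
  At mint: no right child.
  Visit mint.
Visit daisy.
Full post-order sequence: kale, fern, pear, tulip, sage, teak, aster, fir, bay, cedar, elm, hop, mint, daisy.

11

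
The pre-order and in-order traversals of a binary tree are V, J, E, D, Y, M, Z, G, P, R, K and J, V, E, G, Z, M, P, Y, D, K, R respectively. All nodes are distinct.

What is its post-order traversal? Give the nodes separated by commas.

The first element of pre-order is the root; it splits in-order into left and right subtrees.
Root V: left subtree has 1 node {J}, right has 9 {E, G, Z, M, P, Y, D, K, R}.
  Root E: left subtree has 0 nodes { }, right has 8 {G, Z, M, P, Y, D, K, R}.
    Root D: left subtree has 5 nodes {G, Z, M, P, Y}, right has 2 {K, R}.
      Root Y: left subtree has 4 nodes {G, Z, M, P}, right has 0 { }.
        Root M: left subtree has 2 nodes {G, Z}, right has 1 {P}.
          Root Z: left subtree has 1 node {G}, right has 0 { }.
      Root R: left subtree has 1 node {K}, right has 0 { }.

J, G, Z, P, M, Y, K, R, D, E, V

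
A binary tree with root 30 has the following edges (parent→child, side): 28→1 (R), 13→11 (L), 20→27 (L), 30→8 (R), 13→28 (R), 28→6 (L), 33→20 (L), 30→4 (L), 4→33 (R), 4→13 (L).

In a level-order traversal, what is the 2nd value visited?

Level-order visits nodes level by level from the root, left to right within each level.
Level 0: 30
Level 1: 4, 8
Level 2: 13, 33
Level 3: 11, 28, 20
Level 4: 6, 1, 27
Full level-order sequence: 30, 4, 8, 13, 33, 11, 28, 20, 6, 1, 27.

4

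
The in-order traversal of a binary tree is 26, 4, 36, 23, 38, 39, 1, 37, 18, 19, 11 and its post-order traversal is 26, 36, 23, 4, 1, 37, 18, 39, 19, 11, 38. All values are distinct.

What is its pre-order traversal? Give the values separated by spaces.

38 4 26 23 36 11 19 39 18 37 1

The last element of post-order is the root; it splits in-order into left and right subtrees.
Root 38: left subtree has 4 nodes {26, 4, 36, 23}, right has 6 {39, 1, 37, 18, 19, 11}.
  Root 4: left subtree has 1 node {26}, right has 2 {36, 23}.
    Root 23: left subtree has 1 node {36}, right has 0 { }.
  Root 11: left subtree has 5 nodes {39, 1, 37, 18, 19}, right has 0 { }.
    Root 19: left subtree has 4 nodes {39, 1, 37, 18}, right has 0 { }.
      Root 39: left subtree has 0 nodes { }, right has 3 {1, 37, 18}.
        Root 18: left subtree has 2 nodes {1, 37}, right has 0 { }.
          Root 37: left subtree has 1 node {1}, right has 0 { }.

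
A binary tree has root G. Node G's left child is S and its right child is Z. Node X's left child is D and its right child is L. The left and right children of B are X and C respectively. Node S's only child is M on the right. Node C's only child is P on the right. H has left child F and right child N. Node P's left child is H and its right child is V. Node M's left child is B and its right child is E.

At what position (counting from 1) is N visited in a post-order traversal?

Post-order visits the left subtree, then the right subtree, then the node.
At G: go left to S.
  At S: no left child.
  At S: go right to M.
    At M: go left to B.
      At B: go left to X.
        At X: go left to D.
          D is a leaf — visit D.
        At X: go right to L.
          L is a leaf — visit L.
        Visit X.
      At B: go right to C.
        At C: no left child.
        At C: go right to P.
          At P: go left to H.
            At H: go left to F.
              F is a leaf — visit F.
            At H: go right to N.
              N is a leaf — visit N.
            Visit H.
          At P: go right to V.
            V is a leaf — visit V.
          Visit P.
        Visit C.
      Visit B.
    At M: go right to E.
      E is a leaf — visit E.
    Visit M.
  Visit S.
At G: go right to Z.
  Z is a leaf — visit Z.
Visit G.
Full post-order sequence: D, L, X, F, N, H, V, P, C, B, E, M, S, Z, G.

5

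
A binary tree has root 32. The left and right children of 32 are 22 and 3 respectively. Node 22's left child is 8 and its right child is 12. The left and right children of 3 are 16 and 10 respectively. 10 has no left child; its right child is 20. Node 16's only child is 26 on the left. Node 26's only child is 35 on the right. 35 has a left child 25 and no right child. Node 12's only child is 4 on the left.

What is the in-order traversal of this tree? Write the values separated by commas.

In-order visits the left subtree, then the node, then the right subtree.
At 32: go left to 22.
  At 22: go left to 8.
    8 is a leaf — visit 8.
  Visit 22.
  At 22: go right to 12.
    At 12: go left to 4.
      4 is a leaf — visit 4.
    Visit 12.
    At 12: no right child.
Visit 32.
At 32: go right to 3.
  At 3: go left to 16.
    At 16: go left to 26.
      At 26: no left child.
      Visit 26.
      At 26: go right to 35.
        At 35: go left to 25.
          25 is a leaf — visit 25.
        Visit 35.
        At 35: no right child.
    Visit 16.
    At 16: no right child.
  Visit 3.
  At 3: go right to 10.
    At 10: no left child.
    Visit 10.
    At 10: go right to 20.
      20 is a leaf — visit 20.

8, 22, 4, 12, 32, 26, 25, 35, 16, 3, 10, 20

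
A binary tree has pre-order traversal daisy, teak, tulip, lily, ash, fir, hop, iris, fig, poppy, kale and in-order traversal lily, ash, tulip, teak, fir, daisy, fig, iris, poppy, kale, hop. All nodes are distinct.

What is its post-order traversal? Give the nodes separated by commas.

The first element of pre-order is the root; it splits in-order into left and right subtrees.
Root daisy: left subtree has 5 nodes {lily, ash, tulip, teak, fir}, right has 5 {fig, iris, poppy, kale, hop}.
  Root teak: left subtree has 3 nodes {lily, ash, tulip}, right has 1 {fir}.
    Root tulip: left subtree has 2 nodes {lily, ash}, right has 0 { }.
      Root lily: left subtree has 0 nodes { }, right has 1 {ash}.
  Root hop: left subtree has 4 nodes {fig, iris, poppy, kale}, right has 0 { }.
    Root iris: left subtree has 1 node {fig}, right has 2 {poppy, kale}.
      Root poppy: left subtree has 0 nodes { }, right has 1 {kale}.

ash, lily, tulip, fir, teak, fig, kale, poppy, iris, hop, daisy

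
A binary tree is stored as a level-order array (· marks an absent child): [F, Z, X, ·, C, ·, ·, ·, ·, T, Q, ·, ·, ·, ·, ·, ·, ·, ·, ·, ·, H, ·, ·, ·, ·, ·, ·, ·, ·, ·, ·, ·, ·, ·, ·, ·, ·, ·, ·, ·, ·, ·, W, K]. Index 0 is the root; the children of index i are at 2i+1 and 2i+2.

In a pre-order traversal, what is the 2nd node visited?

Pre-order visits the node, then its left subtree, then its right subtree.
Visit F.
At F: go left to Z.
  Visit Z.
  At Z: no left child.
  At Z: go right to C.
    Visit C.
    At C: go left to T.
      T is a leaf — visit T.
    At C: go right to Q.
      Visit Q.
      At Q: go left to H.
        Visit H.
        At H: go left to W.
          W is a leaf — visit W.
        At H: go right to K.
          K is a leaf — visit K.
      At Q: no right child.
At F: go right to X.
  X is a leaf — visit X.
Full pre-order sequence: F, Z, C, T, Q, H, W, K, X.

Z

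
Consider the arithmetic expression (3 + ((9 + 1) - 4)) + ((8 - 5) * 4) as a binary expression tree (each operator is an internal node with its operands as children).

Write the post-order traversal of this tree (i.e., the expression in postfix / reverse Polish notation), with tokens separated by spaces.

Post-order on an expression tree gives postfix notation: for each operator, emit left operand, right operand, then the operator.

3 9 1 + 4 - + 8 5 - 4 * +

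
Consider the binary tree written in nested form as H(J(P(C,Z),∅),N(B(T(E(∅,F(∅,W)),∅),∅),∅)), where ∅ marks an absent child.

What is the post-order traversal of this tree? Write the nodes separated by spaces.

Post-order visits the left subtree, then the right subtree, then the node.
At H: go left to J.
  At J: go left to P.
    At P: go left to C.
      C is a leaf — visit C.
    At P: go right to Z.
      Z is a leaf — visit Z.
    Visit P.
  At J: no right child.
  Visit J.
At H: go right to N.
  At N: go left to B.
    At B: go left to T.
      At T: go left to E.
        At E: no left child.
        At E: go right to F.
          At F: no left child.
          At F: go right to W.
            W is a leaf — visit W.
          Visit F.
        Visit E.
      At T: no right child.
      Visit T.
    At B: no right child.
    Visit B.
  At N: no right child.
  Visit N.
Visit H.

C Z P J W F E T B N H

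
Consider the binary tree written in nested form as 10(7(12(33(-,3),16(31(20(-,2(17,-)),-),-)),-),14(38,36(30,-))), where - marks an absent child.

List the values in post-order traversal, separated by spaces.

Post-order visits the left subtree, then the right subtree, then the node.
At 10: go left to 7.
  At 7: go left to 12.
    At 12: go left to 33.
      At 33: no left child.
      At 33: go right to 3.
        3 is a leaf — visit 3.
      Visit 33.
    At 12: go right to 16.
      At 16: go left to 31.
        At 31: go left to 20.
          At 20: no left child.
          At 20: go right to 2.
            At 2: go left to 17.
              17 is a leaf — visit 17.
            At 2: no right child.
            Visit 2.
          Visit 20.
        At 31: no right child.
        Visit 31.
      At 16: no right child.
      Visit 16.
    Visit 12.
  At 7: no right child.
  Visit 7.
At 10: go right to 14.
  At 14: go left to 38.
    38 is a leaf — visit 38.
  At 14: go right to 36.
    At 36: go left to 30.
      30 is a leaf — visit 30.
    At 36: no right child.
    Visit 36.
  Visit 14.
Visit 10.

3 33 17 2 20 31 16 12 7 38 30 36 14 10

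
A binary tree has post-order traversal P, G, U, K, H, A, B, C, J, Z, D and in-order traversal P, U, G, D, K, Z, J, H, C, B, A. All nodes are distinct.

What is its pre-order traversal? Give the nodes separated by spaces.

D U P G Z K J C H B A

The last element of post-order is the root; it splits in-order into left and right subtrees.
Root D: left subtree has 3 nodes {P, U, G}, right has 7 {K, Z, J, H, C, B, A}.
  Root U: left subtree has 1 node {P}, right has 1 {G}.
  Root Z: left subtree has 1 node {K}, right has 5 {J, H, C, B, A}.
    Root J: left subtree has 0 nodes { }, right has 4 {H, C, B, A}.
      Root C: left subtree has 1 node {H}, right has 2 {B, A}.
        Root B: left subtree has 0 nodes { }, right has 1 {A}.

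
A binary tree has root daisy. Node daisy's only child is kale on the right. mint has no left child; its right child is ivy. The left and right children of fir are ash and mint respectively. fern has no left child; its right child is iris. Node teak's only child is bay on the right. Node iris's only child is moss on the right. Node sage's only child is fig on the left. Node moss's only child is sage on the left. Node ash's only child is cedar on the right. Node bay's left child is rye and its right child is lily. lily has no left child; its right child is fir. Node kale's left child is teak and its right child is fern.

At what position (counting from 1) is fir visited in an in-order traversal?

8

In-order visits the left subtree, then the node, then the right subtree.
At daisy: no left child.
Visit daisy.
At daisy: go right to kale.
  At kale: go left to teak.
    At teak: no left child.
    Visit teak.
    At teak: go right to bay.
      At bay: go left to rye.
        rye is a leaf — visit rye.
      Visit bay.
      At bay: go right to lily.
        At lily: no left child.
        Visit lily.
        At lily: go right to fir.
          At fir: go left to ash.
            At ash: no left child.
            Visit ash.
            At ash: go right to cedar.
              cedar is a leaf — visit cedar.
          Visit fir.
          At fir: go right to mint.
            At mint: no left child.
            Visit mint.
            At mint: go right to ivy.
              ivy is a leaf — visit ivy.
  Visit kale.
  At kale: go right to fern.
    At fern: no left child.
    Visit fern.
    At fern: go right to iris.
      At iris: no left child.
      Visit iris.
      At iris: go right to moss.
        At moss: go left to sage.
          At sage: go left to fig.
            fig is a leaf — visit fig.
          Visit sage.
          At sage: no right child.
        Visit moss.
        At moss: no right child.
Full in-order sequence: daisy, teak, rye, bay, lily, ash, cedar, fir, mint, ivy, kale, fern, iris, fig, sage, moss.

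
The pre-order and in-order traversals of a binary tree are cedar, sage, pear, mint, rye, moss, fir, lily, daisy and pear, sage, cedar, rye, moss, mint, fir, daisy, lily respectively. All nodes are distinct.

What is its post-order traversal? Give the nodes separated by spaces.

The first element of pre-order is the root; it splits in-order into left and right subtrees.
Root cedar: left subtree has 2 nodes {pear, sage}, right has 6 {rye, moss, mint, fir, daisy, lily}.
  Root sage: left subtree has 1 node {pear}, right has 0 { }.
  Root mint: left subtree has 2 nodes {rye, moss}, right has 3 {fir, daisy, lily}.
    Root rye: left subtree has 0 nodes { }, right has 1 {moss}.
    Root fir: left subtree has 0 nodes { }, right has 2 {daisy, lily}.
      Root lily: left subtree has 1 node {daisy}, right has 0 { }.

pear sage moss rye daisy lily fir mint cedar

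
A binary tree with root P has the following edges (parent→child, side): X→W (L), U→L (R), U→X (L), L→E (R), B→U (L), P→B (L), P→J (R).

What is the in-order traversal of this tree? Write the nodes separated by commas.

In-order visits the left subtree, then the node, then the right subtree.
At P: go left to B.
  At B: go left to U.
    At U: go left to X.
      At X: go left to W.
        W is a leaf — visit W.
      Visit X.
      At X: no right child.
    Visit U.
    At U: go right to L.
      At L: no left child.
      Visit L.
      At L: go right to E.
        E is a leaf — visit E.
  Visit B.
  At B: no right child.
Visit P.
At P: go right to J.
  J is a leaf — visit J.

W, X, U, L, E, B, P, J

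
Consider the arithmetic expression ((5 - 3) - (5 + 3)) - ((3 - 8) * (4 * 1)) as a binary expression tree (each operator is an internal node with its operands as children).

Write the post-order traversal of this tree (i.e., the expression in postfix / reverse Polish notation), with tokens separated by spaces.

Post-order on an expression tree gives postfix notation: for each operator, emit left operand, right operand, then the operator.

5 3 - 5 3 + - 3 8 - 4 1 * * -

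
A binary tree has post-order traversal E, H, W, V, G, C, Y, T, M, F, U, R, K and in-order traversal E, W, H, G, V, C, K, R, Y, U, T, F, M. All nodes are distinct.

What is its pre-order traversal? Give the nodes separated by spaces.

The last element of post-order is the root; it splits in-order into left and right subtrees.
Root K: left subtree has 6 nodes {E, W, H, G, V, C}, right has 6 {R, Y, U, T, F, M}.
  Root C: left subtree has 5 nodes {E, W, H, G, V}, right has 0 { }.
    Root G: left subtree has 3 nodes {E, W, H}, right has 1 {V}.
      Root W: left subtree has 1 node {E}, right has 1 {H}.
  Root R: left subtree has 0 nodes { }, right has 5 {Y, U, T, F, M}.
    Root U: left subtree has 1 node {Y}, right has 3 {T, F, M}.
      Root F: left subtree has 1 node {T}, right has 1 {M}.

K C G W E H V R U Y F T M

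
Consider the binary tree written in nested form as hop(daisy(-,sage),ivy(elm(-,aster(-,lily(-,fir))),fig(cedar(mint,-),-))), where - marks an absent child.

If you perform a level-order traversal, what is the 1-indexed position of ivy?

Level-order visits nodes level by level from the root, left to right within each level.
Level 0: hop
Level 1: daisy, ivy
Level 2: sage, elm, fig
Level 3: aster, cedar
Level 4: lily, mint
Level 5: fir
Full level-order sequence: hop, daisy, ivy, sage, elm, fig, aster, cedar, lily, mint, fir.

3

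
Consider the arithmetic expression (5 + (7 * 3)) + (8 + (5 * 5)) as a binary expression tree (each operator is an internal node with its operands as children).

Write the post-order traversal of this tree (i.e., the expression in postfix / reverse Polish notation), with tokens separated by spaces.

Post-order on an expression tree gives postfix notation: for each operator, emit left operand, right operand, then the operator.

5 7 3 * + 8 5 5 * + +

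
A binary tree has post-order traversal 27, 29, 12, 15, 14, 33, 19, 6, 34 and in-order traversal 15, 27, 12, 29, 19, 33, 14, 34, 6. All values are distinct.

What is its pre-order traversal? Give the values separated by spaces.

34 19 15 12 27 29 33 14 6

The last element of post-order is the root; it splits in-order into left and right subtrees.
Root 34: left subtree has 7 nodes {15, 27, 12, 29, 19, 33, 14}, right has 1 {6}.
  Root 19: left subtree has 4 nodes {15, 27, 12, 29}, right has 2 {33, 14}.
    Root 15: left subtree has 0 nodes { }, right has 3 {27, 12, 29}.
      Root 12: left subtree has 1 node {27}, right has 1 {29}.
    Root 33: left subtree has 0 nodes { }, right has 1 {14}.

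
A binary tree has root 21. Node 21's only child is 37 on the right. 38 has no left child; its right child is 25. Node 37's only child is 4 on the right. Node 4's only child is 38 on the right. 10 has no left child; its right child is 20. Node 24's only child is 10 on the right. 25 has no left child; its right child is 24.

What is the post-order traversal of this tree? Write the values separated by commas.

20, 10, 24, 25, 38, 4, 37, 21

Post-order visits the left subtree, then the right subtree, then the node.
At 21: no left child.
At 21: go right to 37.
  At 37: no left child.
  At 37: go right to 4.
    At 4: no left child.
    At 4: go right to 38.
      At 38: no left child.
      At 38: go right to 25.
        At 25: no left child.
        At 25: go right to 24.
          At 24: no left child.
          At 24: go right to 10.
            At 10: no left child.
            At 10: go right to 20.
              20 is a leaf — visit 20.
            Visit 10.
          Visit 24.
        Visit 25.
      Visit 38.
    Visit 4.
  Visit 37.
Visit 21.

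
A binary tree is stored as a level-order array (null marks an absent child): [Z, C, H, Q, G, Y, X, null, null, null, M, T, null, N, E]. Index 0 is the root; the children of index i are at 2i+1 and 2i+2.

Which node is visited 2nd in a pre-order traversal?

Pre-order visits the node, then its left subtree, then its right subtree.
Visit Z.
At Z: go left to C.
  Visit C.
  At C: go left to Q.
    Q is a leaf — visit Q.
  At C: go right to G.
    Visit G.
    At G: no left child.
    At G: go right to M.
      M is a leaf — visit M.
At Z: go right to H.
  Visit H.
  At H: go left to Y.
    Visit Y.
    At Y: go left to T.
      T is a leaf — visit T.
    At Y: no right child.
  At H: go right to X.
    Visit X.
    At X: go left to N.
      N is a leaf — visit N.
    At X: go right to E.
      E is a leaf — visit E.
Full pre-order sequence: Z, C, Q, G, M, H, Y, T, X, N, E.

C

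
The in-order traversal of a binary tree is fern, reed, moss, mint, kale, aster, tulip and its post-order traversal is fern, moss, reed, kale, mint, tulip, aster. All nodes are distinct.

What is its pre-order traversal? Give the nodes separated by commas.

aster, mint, reed, fern, moss, kale, tulip

The last element of post-order is the root; it splits in-order into left and right subtrees.
Root aster: left subtree has 5 nodes {fern, reed, moss, mint, kale}, right has 1 {tulip}.
  Root mint: left subtree has 3 nodes {fern, reed, moss}, right has 1 {kale}.
    Root reed: left subtree has 1 node {fern}, right has 1 {moss}.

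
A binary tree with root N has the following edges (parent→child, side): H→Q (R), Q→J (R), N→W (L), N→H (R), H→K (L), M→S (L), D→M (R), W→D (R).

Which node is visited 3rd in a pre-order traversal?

Pre-order visits the node, then its left subtree, then its right subtree.
Visit N.
At N: go left to W.
  Visit W.
  At W: no left child.
  At W: go right to D.
    Visit D.
    At D: no left child.
    At D: go right to M.
      Visit M.
      At M: go left to S.
        S is a leaf — visit S.
      At M: no right child.
At N: go right to H.
  Visit H.
  At H: go left to K.
    K is a leaf — visit K.
  At H: go right to Q.
    Visit Q.
    At Q: no left child.
    At Q: go right to J.
      J is a leaf — visit J.
Full pre-order sequence: N, W, D, M, S, H, K, Q, J.

D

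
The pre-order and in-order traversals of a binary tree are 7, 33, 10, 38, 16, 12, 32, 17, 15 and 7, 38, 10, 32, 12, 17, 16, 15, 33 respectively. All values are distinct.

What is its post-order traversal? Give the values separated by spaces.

38 32 17 12 15 16 10 33 7

The first element of pre-order is the root; it splits in-order into left and right subtrees.
Root 7: left subtree has 0 nodes { }, right has 8 {38, 10, 32, 12, 17, 16, 15, 33}.
  Root 33: left subtree has 7 nodes {38, 10, 32, 12, 17, 16, 15}, right has 0 { }.
    Root 10: left subtree has 1 node {38}, right has 5 {32, 12, 17, 16, 15}.
      Root 16: left subtree has 3 nodes {32, 12, 17}, right has 1 {15}.
        Root 12: left subtree has 1 node {32}, right has 1 {17}.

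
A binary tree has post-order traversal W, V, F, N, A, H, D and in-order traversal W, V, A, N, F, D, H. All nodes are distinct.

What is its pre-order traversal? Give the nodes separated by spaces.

D A V W N F H

The last element of post-order is the root; it splits in-order into left and right subtrees.
Root D: left subtree has 5 nodes {W, V, A, N, F}, right has 1 {H}.
  Root A: left subtree has 2 nodes {W, V}, right has 2 {N, F}.
    Root V: left subtree has 1 node {W}, right has 0 { }.
    Root N: left subtree has 0 nodes { }, right has 1 {F}.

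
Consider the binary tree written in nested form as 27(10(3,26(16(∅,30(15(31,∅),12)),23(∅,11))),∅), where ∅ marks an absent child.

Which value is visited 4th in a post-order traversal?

Post-order visits the left subtree, then the right subtree, then the node.
At 27: go left to 10.
  At 10: go left to 3.
    3 is a leaf — visit 3.
  At 10: go right to 26.
    At 26: go left to 16.
      At 16: no left child.
      At 16: go right to 30.
        At 30: go left to 15.
          At 15: go left to 31.
            31 is a leaf — visit 31.
          At 15: no right child.
          Visit 15.
        At 30: go right to 12.
          12 is a leaf — visit 12.
        Visit 30.
      Visit 16.
    At 26: go right to 23.
      At 23: no left child.
      At 23: go right to 11.
        11 is a leaf — visit 11.
      Visit 23.
    Visit 26.
  Visit 10.
At 27: no right child.
Visit 27.
Full post-order sequence: 3, 31, 15, 12, 30, 16, 11, 23, 26, 10, 27.

12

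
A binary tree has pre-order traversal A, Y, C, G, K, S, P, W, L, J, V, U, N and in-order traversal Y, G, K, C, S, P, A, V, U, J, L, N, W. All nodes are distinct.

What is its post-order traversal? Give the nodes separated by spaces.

The first element of pre-order is the root; it splits in-order into left and right subtrees.
Root A: left subtree has 6 nodes {Y, G, K, C, S, P}, right has 6 {V, U, J, L, N, W}.
  Root Y: left subtree has 0 nodes { }, right has 5 {G, K, C, S, P}.
    Root C: left subtree has 2 nodes {G, K}, right has 2 {S, P}.
      Root G: left subtree has 0 nodes { }, right has 1 {K}.
      Root S: left subtree has 0 nodes { }, right has 1 {P}.
  Root W: left subtree has 5 nodes {V, U, J, L, N}, right has 0 { }.
    Root L: left subtree has 3 nodes {V, U, J}, right has 1 {N}.
      Root J: left subtree has 2 nodes {V, U}, right has 0 { }.
        Root V: left subtree has 0 nodes { }, right has 1 {U}.

K G P S C Y U V J N L W A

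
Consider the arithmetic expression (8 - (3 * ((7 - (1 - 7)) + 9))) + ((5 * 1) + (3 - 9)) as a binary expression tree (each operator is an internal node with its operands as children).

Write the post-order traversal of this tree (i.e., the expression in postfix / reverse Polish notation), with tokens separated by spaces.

8 3 7 1 7 - - 9 + * - 5 1 * 3 9 - + +

Post-order on an expression tree gives postfix notation: for each operator, emit left operand, right operand, then the operator.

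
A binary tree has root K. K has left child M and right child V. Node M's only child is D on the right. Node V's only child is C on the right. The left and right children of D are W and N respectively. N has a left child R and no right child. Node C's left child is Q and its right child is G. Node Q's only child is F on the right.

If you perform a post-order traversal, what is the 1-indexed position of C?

9

Post-order visits the left subtree, then the right subtree, then the node.
At K: go left to M.
  At M: no left child.
  At M: go right to D.
    At D: go left to W.
      W is a leaf — visit W.
    At D: go right to N.
      At N: go left to R.
        R is a leaf — visit R.
      At N: no right child.
      Visit N.
    Visit D.
  Visit M.
At K: go right to V.
  At V: no left child.
  At V: go right to C.
    At C: go left to Q.
      At Q: no left child.
      At Q: go right to F.
        F is a leaf — visit F.
      Visit Q.
    At C: go right to G.
      G is a leaf — visit G.
    Visit C.
  Visit V.
Visit K.
Full post-order sequence: W, R, N, D, M, F, Q, G, C, V, K.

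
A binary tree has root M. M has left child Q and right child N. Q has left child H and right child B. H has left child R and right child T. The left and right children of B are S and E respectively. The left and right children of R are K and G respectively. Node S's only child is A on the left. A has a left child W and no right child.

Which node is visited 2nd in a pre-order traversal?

Q

Pre-order visits the node, then its left subtree, then its right subtree.
Visit M.
At M: go left to Q.
  Visit Q.
  At Q: go left to H.
    Visit H.
    At H: go left to R.
      Visit R.
      At R: go left to K.
        K is a leaf — visit K.
      At R: go right to G.
        G is a leaf — visit G.
    At H: go right to T.
      T is a leaf — visit T.
  At Q: go right to B.
    Visit B.
    At B: go left to S.
      Visit S.
      At S: go left to A.
        Visit A.
        At A: go left to W.
          W is a leaf — visit W.
        At A: no right child.
      At S: no right child.
    At B: go right to E.
      E is a leaf — visit E.
At M: go right to N.
  N is a leaf — visit N.
Full pre-order sequence: M, Q, H, R, K, G, T, B, S, A, W, E, N.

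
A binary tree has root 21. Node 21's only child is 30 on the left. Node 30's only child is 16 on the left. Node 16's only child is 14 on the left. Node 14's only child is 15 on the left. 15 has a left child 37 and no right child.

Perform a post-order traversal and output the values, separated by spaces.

37 15 14 16 30 21

Post-order visits the left subtree, then the right subtree, then the node.
At 21: go left to 30.
  At 30: go left to 16.
    At 16: go left to 14.
      At 14: go left to 15.
        At 15: go left to 37.
          37 is a leaf — visit 37.
        At 15: no right child.
        Visit 15.
      At 14: no right child.
      Visit 14.
    At 16: no right child.
    Visit 16.
  At 30: no right child.
  Visit 30.
At 21: no right child.
Visit 21.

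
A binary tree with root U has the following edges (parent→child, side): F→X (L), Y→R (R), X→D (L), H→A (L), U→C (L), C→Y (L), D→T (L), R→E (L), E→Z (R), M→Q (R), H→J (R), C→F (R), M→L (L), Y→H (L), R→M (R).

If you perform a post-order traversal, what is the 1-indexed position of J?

2

Post-order visits the left subtree, then the right subtree, then the node.
At U: go left to C.
  At C: go left to Y.
    At Y: go left to H.
      At H: go left to A.
        A is a leaf — visit A.
      At H: go right to J.
        J is a leaf — visit J.
      Visit H.
    At Y: go right to R.
      At R: go left to E.
        At E: no left child.
        At E: go right to Z.
          Z is a leaf — visit Z.
        Visit E.
      At R: go right to M.
        At M: go left to L.
          L is a leaf — visit L.
        At M: go right to Q.
          Q is a leaf — visit Q.
        Visit M.
      Visit R.
    Visit Y.
  At C: go right to F.
    At F: go left to X.
      At X: go left to D.
        At D: go left to T.
          T is a leaf — visit T.
        At D: no right child.
        Visit D.
      At X: no right child.
      Visit X.
    At F: no right child.
    Visit F.
  Visit C.
At U: no right child.
Visit U.
Full post-order sequence: A, J, H, Z, E, L, Q, M, R, Y, T, D, X, F, C, U.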